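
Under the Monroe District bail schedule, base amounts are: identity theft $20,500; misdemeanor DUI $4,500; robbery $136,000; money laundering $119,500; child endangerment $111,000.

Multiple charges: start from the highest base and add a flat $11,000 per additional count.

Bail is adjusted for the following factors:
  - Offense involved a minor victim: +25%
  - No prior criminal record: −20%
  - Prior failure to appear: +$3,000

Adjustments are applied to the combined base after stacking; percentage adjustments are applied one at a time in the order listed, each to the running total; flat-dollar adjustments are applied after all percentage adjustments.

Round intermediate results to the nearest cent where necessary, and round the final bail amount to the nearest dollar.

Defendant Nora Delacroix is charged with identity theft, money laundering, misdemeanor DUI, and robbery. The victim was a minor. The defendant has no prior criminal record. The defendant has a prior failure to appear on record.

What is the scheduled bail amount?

$172,000

Base amounts from the schedule: identity theft $20,500; money laundering $119,500; misdemeanor DUI $4,500; robbery $136,000.
Stacking rule: highest base plus $11,000 per additional charge. Highest is robbery at $136,000; 3 additional charges → +$33,000. Combined base = $169,000.
Offense involved a minor victim (+25%): $169,000 × 1.25 = $211,250.
No prior criminal record (−20%): $211,250 × 0.8 = $169,000.
Prior failure to appear (+$3,000 flat): $169,000 + $3,000 = $172,000.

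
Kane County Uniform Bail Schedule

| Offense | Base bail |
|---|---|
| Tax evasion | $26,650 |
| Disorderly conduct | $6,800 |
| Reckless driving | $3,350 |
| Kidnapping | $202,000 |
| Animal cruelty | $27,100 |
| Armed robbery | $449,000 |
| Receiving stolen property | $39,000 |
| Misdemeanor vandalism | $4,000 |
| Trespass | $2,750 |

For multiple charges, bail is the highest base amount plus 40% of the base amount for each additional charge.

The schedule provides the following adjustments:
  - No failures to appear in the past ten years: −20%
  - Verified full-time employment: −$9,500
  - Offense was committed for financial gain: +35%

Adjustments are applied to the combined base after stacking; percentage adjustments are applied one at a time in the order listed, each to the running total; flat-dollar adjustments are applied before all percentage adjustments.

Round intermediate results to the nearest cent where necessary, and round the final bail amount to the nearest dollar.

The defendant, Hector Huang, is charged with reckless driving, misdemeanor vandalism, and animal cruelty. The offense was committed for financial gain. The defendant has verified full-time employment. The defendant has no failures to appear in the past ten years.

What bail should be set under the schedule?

$22,183

Base amounts from the schedule: reckless driving $3,350; misdemeanor vandalism $4,000; animal cruelty $27,100.
Stacking rule: highest base plus 40% of each additional charge. Highest is animal cruelty at $27,100. Additional: $3,350 × 40% = $1,340; $4,000 × 40% = $1,600. Combined base = $27,100 + $2,940 = $30,040.
Verified full-time employment (−$9,500 flat): $30,040 − $9,500 = $20,540.
No failures to appear in the past ten years (−20%): $20,540 × 0.8 = $16,432.
Offense was committed for financial gain (+35%): $16,432 × 1.35 = $22,183.20.
Rounded to the nearest dollar: $22,183.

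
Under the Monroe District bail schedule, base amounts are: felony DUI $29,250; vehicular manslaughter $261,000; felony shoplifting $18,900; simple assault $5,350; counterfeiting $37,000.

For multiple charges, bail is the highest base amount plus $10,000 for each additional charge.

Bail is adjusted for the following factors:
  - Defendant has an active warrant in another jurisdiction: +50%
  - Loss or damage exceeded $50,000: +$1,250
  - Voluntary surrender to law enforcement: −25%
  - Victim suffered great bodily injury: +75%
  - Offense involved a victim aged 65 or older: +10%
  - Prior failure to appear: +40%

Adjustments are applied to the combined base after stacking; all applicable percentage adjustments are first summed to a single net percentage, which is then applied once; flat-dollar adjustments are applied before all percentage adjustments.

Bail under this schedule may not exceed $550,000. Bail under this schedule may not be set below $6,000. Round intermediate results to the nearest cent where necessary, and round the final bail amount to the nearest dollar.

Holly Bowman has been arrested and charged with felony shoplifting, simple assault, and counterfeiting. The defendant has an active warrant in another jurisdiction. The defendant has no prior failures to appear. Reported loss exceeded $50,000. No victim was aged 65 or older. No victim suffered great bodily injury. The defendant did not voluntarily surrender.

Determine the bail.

$87,375

Base amounts from the schedule: felony shoplifting $18,900; simple assault $5,350; counterfeiting $37,000.
Stacking rule: highest base plus $10,000 per additional charge. Highest is counterfeiting at $37,000; 2 additional charges → +$20,000. Combined base = $57,000.
Loss or damage exceeded $50,000 (+$1,250 flat): $57,000 + $1,250 = $58,250.
Defendant has an active warrant in another jurisdiction (+50%): $58,250 × 1.5 = $87,375.
$87,375 is within the $550,000 maximum.
$87,375 is at or above the $6,000 minimum.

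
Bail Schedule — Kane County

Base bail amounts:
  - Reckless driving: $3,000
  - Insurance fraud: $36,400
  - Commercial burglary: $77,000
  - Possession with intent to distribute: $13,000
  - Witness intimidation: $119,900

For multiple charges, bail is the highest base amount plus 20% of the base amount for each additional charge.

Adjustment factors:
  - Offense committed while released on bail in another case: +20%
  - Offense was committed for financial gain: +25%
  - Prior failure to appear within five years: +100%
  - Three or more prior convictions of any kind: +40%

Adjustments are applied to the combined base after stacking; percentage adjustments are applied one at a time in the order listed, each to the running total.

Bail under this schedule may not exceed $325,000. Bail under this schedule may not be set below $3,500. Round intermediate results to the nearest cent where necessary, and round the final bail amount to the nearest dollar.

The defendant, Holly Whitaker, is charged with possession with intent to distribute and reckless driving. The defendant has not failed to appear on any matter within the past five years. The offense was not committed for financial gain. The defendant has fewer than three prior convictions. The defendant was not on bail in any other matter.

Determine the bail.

$13,600

Base amounts from the schedule: possession with intent to distribute $13,000; reckless driving $3,000.
Stacking rule: highest base plus 20% of each additional charge. Highest is possession with intent to distribute at $13,000. Additional: $3,000 × 20% = $600. Combined base = $13,000 + $600 = $13,600.
No adjustment factors apply to this defendant.
$13,600 is within the $325,000 maximum.
$13,600 is at or above the $3,500 minimum.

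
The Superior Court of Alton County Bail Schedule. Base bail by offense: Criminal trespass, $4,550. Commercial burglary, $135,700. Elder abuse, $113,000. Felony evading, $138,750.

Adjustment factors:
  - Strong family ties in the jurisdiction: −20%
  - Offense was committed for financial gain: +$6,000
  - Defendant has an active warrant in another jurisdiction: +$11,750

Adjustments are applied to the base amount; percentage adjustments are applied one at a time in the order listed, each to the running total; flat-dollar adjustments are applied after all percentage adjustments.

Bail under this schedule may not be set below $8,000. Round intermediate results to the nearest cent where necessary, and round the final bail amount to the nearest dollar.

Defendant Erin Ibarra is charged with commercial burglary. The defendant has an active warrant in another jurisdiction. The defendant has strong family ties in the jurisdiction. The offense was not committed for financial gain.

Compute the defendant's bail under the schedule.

$120,310

Base amounts from the schedule: commercial burglary $135,700.
Single charge. Combined base = $135,700.
Strong family ties in the jurisdiction (−20%): $135,700 × 0.8 = $108,560.
Defendant has an active warrant in another jurisdiction (+$11,750 flat): $108,560 + $11,750 = $120,310.
$120,310 is at or above the $8,000 minimum.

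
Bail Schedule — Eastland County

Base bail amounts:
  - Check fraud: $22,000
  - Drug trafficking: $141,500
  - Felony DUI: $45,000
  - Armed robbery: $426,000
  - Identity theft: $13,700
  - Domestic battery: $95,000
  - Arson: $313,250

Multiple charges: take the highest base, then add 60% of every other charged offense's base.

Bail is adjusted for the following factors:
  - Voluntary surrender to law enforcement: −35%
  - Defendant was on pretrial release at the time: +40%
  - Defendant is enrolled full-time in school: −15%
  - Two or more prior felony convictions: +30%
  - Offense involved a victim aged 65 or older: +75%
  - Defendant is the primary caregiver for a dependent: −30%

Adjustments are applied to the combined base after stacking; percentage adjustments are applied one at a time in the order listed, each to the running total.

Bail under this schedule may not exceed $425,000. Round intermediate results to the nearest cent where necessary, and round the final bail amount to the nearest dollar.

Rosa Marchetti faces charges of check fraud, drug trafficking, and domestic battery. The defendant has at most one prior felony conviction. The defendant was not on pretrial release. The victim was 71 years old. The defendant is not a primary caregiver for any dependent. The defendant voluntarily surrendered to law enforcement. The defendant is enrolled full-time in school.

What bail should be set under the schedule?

Base amounts from the schedule: check fraud $22,000; drug trafficking $141,500; domestic battery $95,000.
Stacking rule: highest base plus 60% of each additional charge. Highest is drug trafficking at $141,500. Additional: $22,000 × 60% = $13,200; $95,000 × 60% = $57,000. Combined base = $141,500 + $70,200 = $211,700.
Voluntary surrender to law enforcement (−35%): $211,700 × 0.65 = $137,605.
Defendant is enrolled full-time in school (−15%): $137,605 × 0.85 = $116,964.25.
Offense involved a victim aged 65 or older (+75%): $116,964.25 × 1.75 = $204,687.44.
$204,687.44 is within the $425,000 maximum.
Rounded to the nearest dollar: $204,687.

$204,687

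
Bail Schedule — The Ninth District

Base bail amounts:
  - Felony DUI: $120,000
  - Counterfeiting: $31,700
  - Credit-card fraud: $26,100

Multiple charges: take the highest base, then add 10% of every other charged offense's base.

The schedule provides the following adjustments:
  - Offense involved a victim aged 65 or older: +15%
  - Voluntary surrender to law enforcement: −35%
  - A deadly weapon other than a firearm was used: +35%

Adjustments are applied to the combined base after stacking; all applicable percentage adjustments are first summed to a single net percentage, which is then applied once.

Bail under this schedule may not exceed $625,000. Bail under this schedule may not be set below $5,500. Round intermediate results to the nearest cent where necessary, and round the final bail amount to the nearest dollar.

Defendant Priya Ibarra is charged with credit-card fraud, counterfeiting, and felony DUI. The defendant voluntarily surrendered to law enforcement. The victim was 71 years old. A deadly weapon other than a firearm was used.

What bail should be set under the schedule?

$144,647

Base amounts from the schedule: credit-card fraud $26,100; counterfeiting $31,700; felony DUI $120,000.
Stacking rule: highest base plus 10% of each additional charge. Highest is felony DUI at $120,000. Additional: $26,100 × 10% = $2,610; $31,700 × 10% = $3,170. Combined base = $120,000 + $5,780 = $125,780.
Net percentage adjustment: +15% −35% +35% = +15%. $125,780 × 1.15 = $144,647.
$144,647 is within the $625,000 maximum.
$144,647 is at or above the $5,500 minimum.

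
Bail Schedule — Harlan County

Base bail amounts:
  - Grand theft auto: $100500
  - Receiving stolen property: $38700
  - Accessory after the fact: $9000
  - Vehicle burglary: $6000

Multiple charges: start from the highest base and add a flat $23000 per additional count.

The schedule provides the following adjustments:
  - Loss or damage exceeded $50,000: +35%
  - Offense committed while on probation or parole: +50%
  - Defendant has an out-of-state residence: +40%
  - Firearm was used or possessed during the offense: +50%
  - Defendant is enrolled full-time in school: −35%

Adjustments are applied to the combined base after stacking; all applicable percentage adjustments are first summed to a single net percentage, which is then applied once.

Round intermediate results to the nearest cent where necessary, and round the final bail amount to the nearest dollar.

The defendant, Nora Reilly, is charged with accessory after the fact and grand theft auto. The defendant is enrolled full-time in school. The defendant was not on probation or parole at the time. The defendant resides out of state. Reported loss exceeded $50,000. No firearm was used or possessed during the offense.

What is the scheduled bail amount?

$172900

Base amounts from the schedule: accessory after the fact $9000; grand theft auto $100500.
Stacking rule: highest base plus $23000 per additional charge. Highest is grand theft auto at $100500; 1 additional charge → +$23000. Combined base = $123500.
Net percentage adjustment: +35% +40% −35% = +40%. $123500 × 1.4 = $172900.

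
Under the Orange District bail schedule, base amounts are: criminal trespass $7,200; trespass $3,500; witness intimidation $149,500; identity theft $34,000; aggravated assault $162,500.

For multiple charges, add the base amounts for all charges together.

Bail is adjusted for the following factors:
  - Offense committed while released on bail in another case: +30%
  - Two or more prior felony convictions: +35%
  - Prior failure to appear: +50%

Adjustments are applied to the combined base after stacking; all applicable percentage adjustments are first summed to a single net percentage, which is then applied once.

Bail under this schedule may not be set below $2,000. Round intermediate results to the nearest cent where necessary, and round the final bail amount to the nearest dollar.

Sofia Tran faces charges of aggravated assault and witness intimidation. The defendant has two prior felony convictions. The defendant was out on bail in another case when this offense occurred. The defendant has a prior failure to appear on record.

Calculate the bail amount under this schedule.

$670,800

Base amounts from the schedule: aggravated assault $162,500; witness intimidation $149,500.
Stacking rule: sum of all bases. $162,500 + $149,500 = $312,000.
Net percentage adjustment: +30% +35% +50% = +115%. $312,000 × 2.15 = $670,800.
$670,800 is at or above the $2,000 minimum.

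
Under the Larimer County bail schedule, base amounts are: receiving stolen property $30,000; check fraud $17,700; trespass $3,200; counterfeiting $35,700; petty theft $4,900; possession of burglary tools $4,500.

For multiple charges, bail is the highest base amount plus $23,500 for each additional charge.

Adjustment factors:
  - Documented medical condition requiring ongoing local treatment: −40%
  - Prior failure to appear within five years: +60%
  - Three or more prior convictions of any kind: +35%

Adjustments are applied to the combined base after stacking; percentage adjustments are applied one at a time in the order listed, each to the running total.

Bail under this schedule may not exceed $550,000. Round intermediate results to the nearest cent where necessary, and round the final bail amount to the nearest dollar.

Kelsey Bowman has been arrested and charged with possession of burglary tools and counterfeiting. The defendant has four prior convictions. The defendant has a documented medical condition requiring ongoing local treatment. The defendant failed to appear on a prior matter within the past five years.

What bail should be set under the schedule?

$76,723

Base amounts from the schedule: possession of burglary tools $4,500; counterfeiting $35,700.
Stacking rule: highest base plus $23,500 per additional charge. Highest is counterfeiting at $35,700; 1 additional charge → +$23,500. Combined base = $59,200.
Documented medical condition requiring ongoing local treatment (−40%): $59,200 × 0.6 = $35,520.
Prior failure to appear within five years (+60%): $35,520 × 1.6 = $56,832.
Three or more prior convictions of any kind (+35%): $56,832 × 1.35 = $76,723.20.
$76,723.20 is within the $550,000 maximum.
Rounded to the nearest dollar: $76,723.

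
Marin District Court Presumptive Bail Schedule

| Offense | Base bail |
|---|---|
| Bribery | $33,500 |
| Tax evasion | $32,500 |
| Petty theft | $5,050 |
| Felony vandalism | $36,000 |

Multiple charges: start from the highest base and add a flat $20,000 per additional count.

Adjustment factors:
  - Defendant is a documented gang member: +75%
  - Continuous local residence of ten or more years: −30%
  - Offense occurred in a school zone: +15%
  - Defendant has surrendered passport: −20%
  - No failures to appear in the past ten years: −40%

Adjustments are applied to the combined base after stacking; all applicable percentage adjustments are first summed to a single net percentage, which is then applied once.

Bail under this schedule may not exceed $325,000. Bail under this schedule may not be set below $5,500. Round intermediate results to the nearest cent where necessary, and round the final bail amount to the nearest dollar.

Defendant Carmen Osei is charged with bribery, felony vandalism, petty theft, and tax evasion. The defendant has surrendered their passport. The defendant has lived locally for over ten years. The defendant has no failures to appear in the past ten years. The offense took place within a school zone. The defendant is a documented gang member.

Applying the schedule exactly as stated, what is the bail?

Base amounts from the schedule: bribery $33,500; felony vandalism $36,000; petty theft $5,050; tax evasion $32,500.
Stacking rule: highest base plus $20,000 per additional charge. Highest is felony vandalism at $36,000; 3 additional charges → +$60,000. Combined base = $96,000.
Net percentage adjustment: +75% −30% +15% −20% −40% = +0%. $96,000 × 1 = $96,000.
$96,000 is within the $325,000 maximum.
$96,000 is at or above the $5,500 minimum.

$96,000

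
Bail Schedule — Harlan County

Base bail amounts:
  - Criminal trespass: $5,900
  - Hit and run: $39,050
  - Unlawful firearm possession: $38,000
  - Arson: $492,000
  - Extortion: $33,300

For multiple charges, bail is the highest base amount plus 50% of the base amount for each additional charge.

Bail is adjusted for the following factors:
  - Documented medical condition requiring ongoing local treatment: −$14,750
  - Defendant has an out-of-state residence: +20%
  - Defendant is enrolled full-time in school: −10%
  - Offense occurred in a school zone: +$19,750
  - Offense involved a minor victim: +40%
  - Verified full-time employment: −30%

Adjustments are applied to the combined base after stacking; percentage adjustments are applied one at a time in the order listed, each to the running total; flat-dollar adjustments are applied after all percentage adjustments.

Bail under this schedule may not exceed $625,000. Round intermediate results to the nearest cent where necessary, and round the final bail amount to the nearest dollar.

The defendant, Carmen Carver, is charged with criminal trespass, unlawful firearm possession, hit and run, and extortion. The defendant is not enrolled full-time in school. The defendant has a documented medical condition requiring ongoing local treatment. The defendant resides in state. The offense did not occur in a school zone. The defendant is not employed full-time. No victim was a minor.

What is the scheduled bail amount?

Base amounts from the schedule: criminal trespass $5,900; unlawful firearm possession $38,000; hit and run $39,050; extortion $33,300.
Stacking rule: highest base plus 50% of each additional charge. Highest is hit and run at $39,050. Additional: $5,900 × 50% = $2,950; $38,000 × 50% = $19,000; $33,300 × 50% = $16,650. Combined base = $39,050 + $38,600 = $77,650.
Documented medical condition requiring ongoing local treatment (−$14,750 flat): $77,650 − $14,750 = $62,900.
$62,900 is within the $625,000 maximum.

$62,900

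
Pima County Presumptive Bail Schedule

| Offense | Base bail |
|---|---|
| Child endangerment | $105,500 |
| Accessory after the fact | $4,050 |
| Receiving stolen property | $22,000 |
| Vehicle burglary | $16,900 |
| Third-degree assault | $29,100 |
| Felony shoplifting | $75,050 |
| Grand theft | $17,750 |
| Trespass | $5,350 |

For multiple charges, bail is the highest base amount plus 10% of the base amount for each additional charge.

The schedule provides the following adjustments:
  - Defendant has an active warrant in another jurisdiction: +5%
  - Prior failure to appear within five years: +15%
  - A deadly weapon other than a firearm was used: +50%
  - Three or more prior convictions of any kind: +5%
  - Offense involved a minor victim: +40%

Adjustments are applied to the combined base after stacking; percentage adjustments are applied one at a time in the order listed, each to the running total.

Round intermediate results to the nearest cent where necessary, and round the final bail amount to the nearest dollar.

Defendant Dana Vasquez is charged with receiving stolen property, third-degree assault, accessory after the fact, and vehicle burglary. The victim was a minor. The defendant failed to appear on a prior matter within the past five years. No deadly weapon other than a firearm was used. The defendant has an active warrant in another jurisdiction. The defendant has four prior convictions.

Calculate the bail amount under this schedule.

$59,277

Base amounts from the schedule: receiving stolen property $22,000; third-degree assault $29,100; accessory after the fact $4,050; vehicle burglary $16,900.
Stacking rule: highest base plus 10% of each additional charge. Highest is third-degree assault at $29,100. Additional: $22,000 × 10% = $2,200; $4,050 × 10% = $405; $16,900 × 10% = $1,690. Combined base = $29,100 + $4,295 = $33,395.
Defendant has an active warrant in another jurisdiction (+5%): $33,395 × 1.05 = $35,064.75.
Prior failure to appear within five years (+15%): $35,064.75 × 1.15 = $40,324.46.
Three or more prior convictions of any kind (+5%): $40,324.46 × 1.05 = $42,340.68.
Offense involved a minor victim (+40%): $42,340.68 × 1.4 = $59,276.95.
Rounded to the nearest dollar: $59,277.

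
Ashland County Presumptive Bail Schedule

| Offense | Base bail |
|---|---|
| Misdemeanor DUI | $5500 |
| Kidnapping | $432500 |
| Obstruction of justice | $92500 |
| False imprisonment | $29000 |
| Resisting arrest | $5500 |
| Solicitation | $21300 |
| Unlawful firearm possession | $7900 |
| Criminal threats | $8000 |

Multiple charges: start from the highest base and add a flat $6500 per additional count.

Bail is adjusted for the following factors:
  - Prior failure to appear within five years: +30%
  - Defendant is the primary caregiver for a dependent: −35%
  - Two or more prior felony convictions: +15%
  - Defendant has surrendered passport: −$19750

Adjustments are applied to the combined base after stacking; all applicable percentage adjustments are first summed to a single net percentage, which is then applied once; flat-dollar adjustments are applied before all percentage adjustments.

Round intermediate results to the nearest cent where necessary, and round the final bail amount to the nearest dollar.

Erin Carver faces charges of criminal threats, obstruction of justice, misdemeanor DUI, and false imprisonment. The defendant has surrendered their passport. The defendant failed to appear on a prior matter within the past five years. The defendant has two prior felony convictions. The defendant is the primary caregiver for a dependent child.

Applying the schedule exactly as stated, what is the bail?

Base amounts from the schedule: criminal threats $8000; obstruction of justice $92500; misdemeanor DUI $5500; false imprisonment $29000.
Stacking rule: highest base plus $6500 per additional charge. Highest is obstruction of justice at $92500; 3 additional charges → +$19500. Combined base = $112000.
Defendant has surrendered passport (−$19750 flat): $112000 − $19750 = $92250.
Net percentage adjustment: +30% −35% +15% = +10%. $92250 × 1.1 = $101475.

$101475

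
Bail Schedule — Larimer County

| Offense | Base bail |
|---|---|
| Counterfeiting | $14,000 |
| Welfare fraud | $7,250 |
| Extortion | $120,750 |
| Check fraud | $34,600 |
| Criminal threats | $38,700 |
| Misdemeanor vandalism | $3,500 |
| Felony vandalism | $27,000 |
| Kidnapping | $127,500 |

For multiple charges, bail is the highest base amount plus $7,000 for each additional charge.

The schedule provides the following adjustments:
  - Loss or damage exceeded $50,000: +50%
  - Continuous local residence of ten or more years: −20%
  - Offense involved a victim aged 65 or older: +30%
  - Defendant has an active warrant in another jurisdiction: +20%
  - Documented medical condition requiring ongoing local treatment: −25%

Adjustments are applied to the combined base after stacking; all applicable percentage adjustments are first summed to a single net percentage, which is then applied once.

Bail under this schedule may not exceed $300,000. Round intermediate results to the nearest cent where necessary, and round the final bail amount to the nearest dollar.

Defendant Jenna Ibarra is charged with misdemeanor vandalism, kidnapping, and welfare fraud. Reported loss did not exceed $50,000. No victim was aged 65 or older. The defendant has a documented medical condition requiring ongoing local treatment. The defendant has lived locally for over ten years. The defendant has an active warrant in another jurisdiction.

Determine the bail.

$106,125

Base amounts from the schedule: misdemeanor vandalism $3,500; kidnapping $127,500; welfare fraud $7,250.
Stacking rule: highest base plus $7,000 per additional charge. Highest is kidnapping at $127,500; 2 additional charges → +$14,000. Combined base = $141,500.
Net percentage adjustment: −20% +20% −25% = −25%. $141,500 × 0.75 = $106,125.
$106,125 is within the $300,000 maximum.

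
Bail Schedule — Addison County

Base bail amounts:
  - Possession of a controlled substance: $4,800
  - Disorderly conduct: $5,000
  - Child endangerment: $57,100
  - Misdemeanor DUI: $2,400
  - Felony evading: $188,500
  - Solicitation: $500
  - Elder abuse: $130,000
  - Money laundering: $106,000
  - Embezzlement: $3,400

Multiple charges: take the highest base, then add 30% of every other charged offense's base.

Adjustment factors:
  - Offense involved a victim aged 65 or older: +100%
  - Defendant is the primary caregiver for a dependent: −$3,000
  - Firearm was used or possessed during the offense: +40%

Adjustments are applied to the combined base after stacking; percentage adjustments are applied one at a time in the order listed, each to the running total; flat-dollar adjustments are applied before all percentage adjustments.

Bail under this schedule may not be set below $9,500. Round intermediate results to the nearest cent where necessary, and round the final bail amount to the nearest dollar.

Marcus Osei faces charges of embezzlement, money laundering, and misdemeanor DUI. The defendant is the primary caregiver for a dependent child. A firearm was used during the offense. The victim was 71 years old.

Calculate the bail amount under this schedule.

$293,272

Base amounts from the schedule: embezzlement $3,400; money laundering $106,000; misdemeanor DUI $2,400.
Stacking rule: highest base plus 30% of each additional charge. Highest is money laundering at $106,000. Additional: $3,400 × 30% = $1,020; $2,400 × 30% = $720. Combined base = $106,000 + $1,740 = $107,740.
Defendant is the primary caregiver for a dependent (−$3,000 flat): $107,740 − $3,000 = $104,740.
Offense involved a victim aged 65 or older (+100%): $104,740 × 2 = $209,480.
Firearm was used or possessed during the offense (+40%): $209,480 × 1.4 = $293,272.
$293,272 is at or above the $9,500 minimum.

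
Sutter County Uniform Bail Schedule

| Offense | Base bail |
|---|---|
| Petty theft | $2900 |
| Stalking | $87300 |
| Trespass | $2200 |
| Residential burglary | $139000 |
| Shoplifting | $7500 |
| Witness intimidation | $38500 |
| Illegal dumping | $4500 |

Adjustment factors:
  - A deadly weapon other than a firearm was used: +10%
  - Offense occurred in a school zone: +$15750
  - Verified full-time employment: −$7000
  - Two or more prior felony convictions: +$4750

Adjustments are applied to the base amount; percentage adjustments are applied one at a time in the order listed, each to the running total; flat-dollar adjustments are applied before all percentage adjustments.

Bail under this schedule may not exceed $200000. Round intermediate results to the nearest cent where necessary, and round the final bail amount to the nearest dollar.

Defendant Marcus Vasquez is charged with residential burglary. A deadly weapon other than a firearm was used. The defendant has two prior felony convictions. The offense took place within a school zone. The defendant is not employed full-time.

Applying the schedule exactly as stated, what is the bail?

Base amounts from the schedule: residential burglary $139000.
Single charge. Combined base = $139000.
Offense occurred in a school zone (+$15750 flat): $139000 + $15750 = $154750.
Two or more prior felony convictions (+$4750 flat): $154750 + $4750 = $159500.
A deadly weapon other than a firearm was used (+10%): $159500 × 1.1 = $175450.
$175450 is within the $200000 maximum.

$175450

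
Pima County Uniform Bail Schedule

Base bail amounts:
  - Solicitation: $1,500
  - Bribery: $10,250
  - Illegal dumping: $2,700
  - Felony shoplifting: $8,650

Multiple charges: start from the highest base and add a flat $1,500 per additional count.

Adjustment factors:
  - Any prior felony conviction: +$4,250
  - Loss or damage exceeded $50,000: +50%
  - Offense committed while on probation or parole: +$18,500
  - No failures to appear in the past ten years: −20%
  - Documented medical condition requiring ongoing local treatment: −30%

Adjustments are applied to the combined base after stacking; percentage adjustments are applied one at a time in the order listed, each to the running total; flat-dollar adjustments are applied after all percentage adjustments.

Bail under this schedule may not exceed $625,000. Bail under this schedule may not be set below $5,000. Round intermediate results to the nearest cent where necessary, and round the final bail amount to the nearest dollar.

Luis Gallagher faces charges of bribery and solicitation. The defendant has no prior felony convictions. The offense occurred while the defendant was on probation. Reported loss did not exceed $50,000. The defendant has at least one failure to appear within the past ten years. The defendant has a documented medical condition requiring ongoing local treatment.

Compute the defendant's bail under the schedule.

Base amounts from the schedule: bribery $10,250; solicitation $1,500.
Stacking rule: highest base plus $1,500 per additional charge. Highest is bribery at $10,250; 1 additional charge → +$1,500. Combined base = $11,750.
Documented medical condition requiring ongoing local treatment (−30%): $11,750 × 0.7 = $8,225.
Offense committed while on probation or parole (+$18,500 flat): $8,225 + $18,500 = $26,725.
$26,725 is within the $625,000 maximum.
$26,725 is at or above the $5,000 minimum.

$26,725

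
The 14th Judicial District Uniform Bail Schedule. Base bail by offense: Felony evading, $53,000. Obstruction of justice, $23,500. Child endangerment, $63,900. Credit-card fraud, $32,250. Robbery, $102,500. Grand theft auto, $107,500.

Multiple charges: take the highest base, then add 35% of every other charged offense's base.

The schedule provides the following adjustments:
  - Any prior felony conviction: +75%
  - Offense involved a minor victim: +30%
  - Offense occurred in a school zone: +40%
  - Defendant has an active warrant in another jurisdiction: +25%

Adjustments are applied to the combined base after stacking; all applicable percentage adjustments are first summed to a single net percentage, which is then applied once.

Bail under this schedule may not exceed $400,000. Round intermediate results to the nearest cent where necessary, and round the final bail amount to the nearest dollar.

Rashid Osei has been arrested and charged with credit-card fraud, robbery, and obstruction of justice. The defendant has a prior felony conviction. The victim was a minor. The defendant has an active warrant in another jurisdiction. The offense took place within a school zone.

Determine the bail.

$329,434

Base amounts from the schedule: credit-card fraud $32,250; robbery $102,500; obstruction of justice $23,500.
Stacking rule: highest base plus 35% of each additional charge. Highest is robbery at $102,500. Additional: $32,250 × 35% = $11,287.50; $23,500 × 35% = $8,225. Combined base = $102,500 + $19,512.50 = $122,012.50.
Net percentage adjustment: +75% +30% +40% +25% = +170%. $122,012.50 × 2.7 = $329,433.75.
$329,433.75 is within the $400,000 maximum.
Rounded to the nearest dollar: $329,434.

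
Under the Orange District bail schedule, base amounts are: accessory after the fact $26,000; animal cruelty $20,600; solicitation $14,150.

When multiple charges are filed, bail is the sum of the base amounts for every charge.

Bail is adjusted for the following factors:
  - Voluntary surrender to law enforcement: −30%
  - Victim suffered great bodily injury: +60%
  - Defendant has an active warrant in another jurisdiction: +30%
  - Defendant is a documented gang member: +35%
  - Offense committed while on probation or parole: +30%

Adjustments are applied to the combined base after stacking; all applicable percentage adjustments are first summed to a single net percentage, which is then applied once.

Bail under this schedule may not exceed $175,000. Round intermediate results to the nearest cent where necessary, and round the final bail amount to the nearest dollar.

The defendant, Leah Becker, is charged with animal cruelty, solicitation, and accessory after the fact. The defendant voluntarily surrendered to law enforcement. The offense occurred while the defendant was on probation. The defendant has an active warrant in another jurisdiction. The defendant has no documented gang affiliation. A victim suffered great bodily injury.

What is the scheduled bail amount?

$115,425

Base amounts from the schedule: animal cruelty $20,600; solicitation $14,150; accessory after the fact $26,000.
Stacking rule: sum of all bases. $20,600 + $14,150 + $26,000 = $60,750.
Net percentage adjustment: −30% +60% +30% +30% = +90%. $60,750 × 1.9 = $115,425.
$115,425 is within the $175,000 maximum.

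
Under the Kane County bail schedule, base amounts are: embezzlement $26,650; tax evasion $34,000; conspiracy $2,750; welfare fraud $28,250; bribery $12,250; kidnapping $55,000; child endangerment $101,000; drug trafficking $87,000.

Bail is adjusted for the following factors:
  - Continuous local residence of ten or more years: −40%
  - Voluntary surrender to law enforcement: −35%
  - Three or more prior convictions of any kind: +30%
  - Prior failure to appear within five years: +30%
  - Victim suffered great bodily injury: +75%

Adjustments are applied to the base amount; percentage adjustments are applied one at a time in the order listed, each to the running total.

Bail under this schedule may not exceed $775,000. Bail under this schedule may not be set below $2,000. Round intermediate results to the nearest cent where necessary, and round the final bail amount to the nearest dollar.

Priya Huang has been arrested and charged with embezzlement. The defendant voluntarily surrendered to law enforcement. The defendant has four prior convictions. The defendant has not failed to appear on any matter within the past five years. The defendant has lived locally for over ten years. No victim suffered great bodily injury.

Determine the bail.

Base amounts from the schedule: embezzlement $26,650.
Single charge. Combined base = $26,650.
Continuous local residence of ten or more years (−40%): $26,650 × 0.6 = $15,990.
Voluntary surrender to law enforcement (−35%): $15,990 × 0.65 = $10,393.50.
Three or more prior convictions of any kind (+30%): $10,393.50 × 1.3 = $13,511.55.
$13,511.55 is within the $775,000 maximum.
$13,511.55 is at or above the $2,000 minimum.
Rounded to the nearest dollar: $13,512.

$13,512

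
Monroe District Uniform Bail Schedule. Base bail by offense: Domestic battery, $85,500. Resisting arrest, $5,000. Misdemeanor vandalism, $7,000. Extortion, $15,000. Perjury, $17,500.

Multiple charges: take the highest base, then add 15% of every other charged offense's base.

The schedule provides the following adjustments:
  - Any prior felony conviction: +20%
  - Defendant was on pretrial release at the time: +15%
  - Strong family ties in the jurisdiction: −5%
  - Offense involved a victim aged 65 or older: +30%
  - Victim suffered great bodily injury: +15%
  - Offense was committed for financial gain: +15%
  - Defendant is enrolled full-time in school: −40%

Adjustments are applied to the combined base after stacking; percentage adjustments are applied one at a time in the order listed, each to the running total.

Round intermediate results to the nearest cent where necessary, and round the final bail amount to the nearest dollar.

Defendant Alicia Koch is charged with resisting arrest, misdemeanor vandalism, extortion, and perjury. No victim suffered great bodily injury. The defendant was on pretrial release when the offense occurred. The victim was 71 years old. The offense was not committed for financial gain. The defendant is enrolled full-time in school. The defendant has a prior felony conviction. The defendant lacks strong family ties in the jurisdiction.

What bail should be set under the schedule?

$23,196

Base amounts from the schedule: resisting arrest $5,000; misdemeanor vandalism $7,000; extortion $15,000; perjury $17,500.
Stacking rule: highest base plus 15% of each additional charge. Highest is perjury at $17,500. Additional: $5,000 × 15% = $750; $7,000 × 15% = $1,050; $15,000 × 15% = $2,250. Combined base = $17,500 + $4,050 = $21,550.
Any prior felony conviction (+20%): $21,550 × 1.2 = $25,860.
Defendant was on pretrial release at the time (+15%): $25,860 × 1.15 = $29,739.
Offense involved a victim aged 65 or older (+30%): $29,739 × 1.3 = $38,660.70.
Defendant is enrolled full-time in school (−40%): $38,660.70 × 0.6 = $23,196.42.
Rounded to the nearest dollar: $23,196.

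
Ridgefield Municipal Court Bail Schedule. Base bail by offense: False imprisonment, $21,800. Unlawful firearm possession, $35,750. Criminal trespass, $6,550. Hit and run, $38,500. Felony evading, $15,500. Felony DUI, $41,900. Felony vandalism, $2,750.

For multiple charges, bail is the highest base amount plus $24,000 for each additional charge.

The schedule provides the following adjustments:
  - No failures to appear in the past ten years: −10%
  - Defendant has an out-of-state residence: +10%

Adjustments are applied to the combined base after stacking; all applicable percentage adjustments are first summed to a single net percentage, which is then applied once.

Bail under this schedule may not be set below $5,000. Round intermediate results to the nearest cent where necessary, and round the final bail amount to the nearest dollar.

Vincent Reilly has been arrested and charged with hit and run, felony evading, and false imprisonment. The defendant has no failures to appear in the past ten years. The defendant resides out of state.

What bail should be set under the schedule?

Base amounts from the schedule: hit and run $38,500; felony evading $15,500; false imprisonment $21,800.
Stacking rule: highest base plus $24,000 per additional charge. Highest is hit and run at $38,500; 2 additional charges → +$48,000. Combined base = $86,500.
Net percentage adjustment: −10% +10% = +0%. $86,500 × 1 = $86,500.
$86,500 is at or above the $5,000 minimum.

$86,500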